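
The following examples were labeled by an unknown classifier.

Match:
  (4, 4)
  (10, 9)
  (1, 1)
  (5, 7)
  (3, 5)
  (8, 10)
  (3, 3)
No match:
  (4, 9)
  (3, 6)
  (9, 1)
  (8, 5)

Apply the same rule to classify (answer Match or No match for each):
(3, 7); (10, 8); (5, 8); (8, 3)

No match, Match, No match, No match

One predicate separates the groups cleanly: |first − second| ≤ 2.
(3, 7): |3−7| = 4, fails this test → No match. (10, 8): |10−8| = 2, fits → Match. (5, 8): |5−8| = 3, fails this test → No match. (8, 3): |8−3| = 5, fails this test → No match.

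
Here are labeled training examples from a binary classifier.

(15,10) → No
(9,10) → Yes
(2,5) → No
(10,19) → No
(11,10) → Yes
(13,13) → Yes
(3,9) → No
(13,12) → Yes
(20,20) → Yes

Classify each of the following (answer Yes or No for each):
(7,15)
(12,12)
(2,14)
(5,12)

No, Yes, No, No

A rule that fits every label: |first − second| ≤ 1 — true of each 'Yes' example, false of each 'No' one.
(7,15) — |7−15| = 8, hence No.
(12,12) — |12−12| = 0, hence Yes.
(2,14) — |2−14| = 12, hence No.
(5,12) — |5−12| = 7, hence No.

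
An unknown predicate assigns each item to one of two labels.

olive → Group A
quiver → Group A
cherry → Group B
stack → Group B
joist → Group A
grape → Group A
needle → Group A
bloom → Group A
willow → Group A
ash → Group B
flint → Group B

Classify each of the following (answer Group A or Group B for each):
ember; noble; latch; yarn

The simplest hypothesis consistent with all the labels is: has ≥ 2 vowels.
ember: Group A (2 vowels).
noble: Group A (2 vowels).
latch: Group B (1 vowel).
yarn: Group B (1 vowel).

Group A, Group A, Group B, Group B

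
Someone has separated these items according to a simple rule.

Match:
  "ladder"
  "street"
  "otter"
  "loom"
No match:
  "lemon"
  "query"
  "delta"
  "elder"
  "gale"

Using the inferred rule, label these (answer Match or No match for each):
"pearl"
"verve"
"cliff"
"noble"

Every 'Match' example satisfies: has a double letter. None of the 'No match' examples do.

No match, No match, Match, No match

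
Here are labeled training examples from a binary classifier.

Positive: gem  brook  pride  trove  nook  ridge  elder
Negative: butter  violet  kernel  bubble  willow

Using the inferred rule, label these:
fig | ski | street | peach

Positive, Positive, Negative, Positive

All 'Positive' examples share one property — length ≤ 5 — and every 'Negative' example lacks it.
fig: Positive (length 3).
ski: Positive (length 3).
street: Negative (length 6).
peach: Positive (length 5).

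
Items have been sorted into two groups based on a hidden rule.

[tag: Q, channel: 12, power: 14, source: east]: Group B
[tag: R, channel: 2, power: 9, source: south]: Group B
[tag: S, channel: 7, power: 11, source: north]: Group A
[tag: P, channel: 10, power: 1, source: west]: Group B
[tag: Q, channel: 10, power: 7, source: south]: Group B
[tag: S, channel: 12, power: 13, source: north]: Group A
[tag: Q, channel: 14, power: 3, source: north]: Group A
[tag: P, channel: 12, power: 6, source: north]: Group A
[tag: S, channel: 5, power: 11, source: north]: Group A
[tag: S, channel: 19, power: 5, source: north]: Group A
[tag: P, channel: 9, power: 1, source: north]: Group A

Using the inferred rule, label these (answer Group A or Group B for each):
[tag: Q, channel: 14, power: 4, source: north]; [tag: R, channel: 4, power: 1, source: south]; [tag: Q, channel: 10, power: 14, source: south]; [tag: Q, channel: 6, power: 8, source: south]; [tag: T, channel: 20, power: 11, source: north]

Group A, Group B, Group B, Group B, Group A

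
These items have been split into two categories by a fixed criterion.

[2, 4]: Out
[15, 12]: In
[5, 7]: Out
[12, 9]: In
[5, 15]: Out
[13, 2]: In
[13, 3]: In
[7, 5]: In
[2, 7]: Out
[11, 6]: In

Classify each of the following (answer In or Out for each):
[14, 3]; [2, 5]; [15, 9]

All 'In' examples share one property — first > second — and every 'Out' example lacks it.
[14, 3] → 14 > 3 → In. [2, 5] → 2 < 5 → Out. [15, 9] → 15 > 9 → In.

In, Out, In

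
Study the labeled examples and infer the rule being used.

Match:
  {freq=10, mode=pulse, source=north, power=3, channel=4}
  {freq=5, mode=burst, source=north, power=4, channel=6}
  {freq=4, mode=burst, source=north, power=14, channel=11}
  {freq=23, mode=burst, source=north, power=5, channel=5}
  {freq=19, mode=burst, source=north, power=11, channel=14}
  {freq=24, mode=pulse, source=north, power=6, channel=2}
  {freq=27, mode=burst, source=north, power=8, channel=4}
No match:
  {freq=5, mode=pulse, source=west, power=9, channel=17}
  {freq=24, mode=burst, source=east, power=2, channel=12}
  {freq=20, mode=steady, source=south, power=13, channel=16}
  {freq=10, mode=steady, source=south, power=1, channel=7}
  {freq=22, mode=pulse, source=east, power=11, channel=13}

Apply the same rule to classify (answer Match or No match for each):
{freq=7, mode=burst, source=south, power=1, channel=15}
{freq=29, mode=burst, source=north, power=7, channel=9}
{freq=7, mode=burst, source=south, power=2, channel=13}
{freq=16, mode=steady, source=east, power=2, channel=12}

No match, Match, No match, No match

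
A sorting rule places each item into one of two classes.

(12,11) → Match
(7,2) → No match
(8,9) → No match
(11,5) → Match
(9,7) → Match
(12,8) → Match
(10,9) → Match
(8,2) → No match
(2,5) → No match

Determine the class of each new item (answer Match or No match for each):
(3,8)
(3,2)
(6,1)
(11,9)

No match, No match, No match, Match

The pattern is that an item is 'Match' exactly when: first ≥ 9.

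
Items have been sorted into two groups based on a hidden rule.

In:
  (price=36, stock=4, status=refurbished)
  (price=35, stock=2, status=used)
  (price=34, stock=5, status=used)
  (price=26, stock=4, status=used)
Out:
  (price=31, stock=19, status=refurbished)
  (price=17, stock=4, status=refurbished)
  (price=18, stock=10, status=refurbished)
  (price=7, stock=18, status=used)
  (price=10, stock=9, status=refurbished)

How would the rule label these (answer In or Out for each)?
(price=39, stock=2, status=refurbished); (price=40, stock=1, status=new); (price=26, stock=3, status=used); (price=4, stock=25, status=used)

The classifier is using: stock ≤ 5 AND price ≥ 18.
(price=39, stock=2, status=refurbished) — stock = 2, price = 39, hence In. (price=40, stock=1, status=new) — stock = 1, price = 40, hence In. (price=26, stock=3, status=used) — stock = 3, price = 26, hence In. (price=4, stock=25, status=used) — stock = 25, price = 4, hence Out.

In, In, In, Out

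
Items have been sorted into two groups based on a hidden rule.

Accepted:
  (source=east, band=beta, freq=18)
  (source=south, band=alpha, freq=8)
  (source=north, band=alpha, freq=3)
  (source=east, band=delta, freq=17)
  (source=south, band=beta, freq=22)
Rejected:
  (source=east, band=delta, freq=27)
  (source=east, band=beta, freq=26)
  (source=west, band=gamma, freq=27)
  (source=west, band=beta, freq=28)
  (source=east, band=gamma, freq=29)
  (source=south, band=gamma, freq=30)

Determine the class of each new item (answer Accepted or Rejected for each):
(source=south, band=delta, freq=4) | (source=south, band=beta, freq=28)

Rule: freq ≤ 22. This holds for each 'Accepted' example and fails for each 'Rejected' one.
(source=south, band=delta, freq=4) — freq = 4, hence Accepted.
(source=south, band=beta, freq=28) — freq = 28, hence Rejected.

Accepted, Rejected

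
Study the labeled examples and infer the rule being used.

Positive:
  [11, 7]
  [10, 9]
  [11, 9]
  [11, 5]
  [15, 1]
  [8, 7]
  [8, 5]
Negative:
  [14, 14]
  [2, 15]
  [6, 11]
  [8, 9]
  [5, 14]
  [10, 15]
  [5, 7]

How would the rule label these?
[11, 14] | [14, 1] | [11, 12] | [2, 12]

The common property of the 'Positive' items is: first > second. No 'Negative' item has it.
[11, 14] → 11 < 14 → Negative.
[14, 1] → 14 > 1 → Positive.
[11, 12] → 11 < 12 → Negative.
[2, 12] → 2 < 12 → Negative.

Negative, Positive, Negative, Negative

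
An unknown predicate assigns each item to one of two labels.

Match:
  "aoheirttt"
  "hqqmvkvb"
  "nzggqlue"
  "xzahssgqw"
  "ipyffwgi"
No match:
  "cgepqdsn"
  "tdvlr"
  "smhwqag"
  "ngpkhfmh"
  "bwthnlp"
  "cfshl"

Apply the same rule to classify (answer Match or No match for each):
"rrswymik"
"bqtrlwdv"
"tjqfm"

Match, No match, No match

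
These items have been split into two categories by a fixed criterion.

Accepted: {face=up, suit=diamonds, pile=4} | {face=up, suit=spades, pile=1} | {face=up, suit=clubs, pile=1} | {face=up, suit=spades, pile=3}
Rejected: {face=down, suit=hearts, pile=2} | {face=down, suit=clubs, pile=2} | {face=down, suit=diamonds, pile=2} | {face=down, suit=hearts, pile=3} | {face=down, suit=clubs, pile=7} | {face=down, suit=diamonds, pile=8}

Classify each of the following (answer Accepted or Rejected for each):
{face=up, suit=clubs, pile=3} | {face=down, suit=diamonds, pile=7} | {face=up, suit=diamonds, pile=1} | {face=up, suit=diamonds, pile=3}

Accepted, Rejected, Accepted, Accepted

Looking at the examples, the only property every 'Accepted' case has and every 'Rejected' case lacks is: face is up.
{face=up, suit=clubs, pile=3}: Accepted (face is up).
{face=down, suit=diamonds, pile=7}: Rejected (face is down).
{face=up, suit=diamonds, pile=1}: Accepted (face is up).
{face=up, suit=diamonds, pile=3}: Accepted (face is up).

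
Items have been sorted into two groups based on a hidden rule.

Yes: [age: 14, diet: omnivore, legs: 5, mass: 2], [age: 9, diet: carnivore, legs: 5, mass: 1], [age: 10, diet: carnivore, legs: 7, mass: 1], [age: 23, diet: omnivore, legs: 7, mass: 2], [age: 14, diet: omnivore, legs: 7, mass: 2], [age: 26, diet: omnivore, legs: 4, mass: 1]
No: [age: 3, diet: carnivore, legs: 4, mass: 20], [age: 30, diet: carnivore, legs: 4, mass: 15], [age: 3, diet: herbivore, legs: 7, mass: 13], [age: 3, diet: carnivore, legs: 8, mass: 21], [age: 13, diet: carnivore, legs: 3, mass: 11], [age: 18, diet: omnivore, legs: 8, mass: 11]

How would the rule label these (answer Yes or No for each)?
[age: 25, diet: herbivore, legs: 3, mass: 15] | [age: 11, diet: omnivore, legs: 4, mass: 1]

No, Yes

All 'Yes' examples share one property — mass ≤ 2 — and every 'No' example lacks it.
[age: 25, diet: herbivore, legs: 3, mass: 15] → mass = 15 → No.
[age: 11, diet: omnivore, legs: 4, mass: 1] → mass = 1 → Yes.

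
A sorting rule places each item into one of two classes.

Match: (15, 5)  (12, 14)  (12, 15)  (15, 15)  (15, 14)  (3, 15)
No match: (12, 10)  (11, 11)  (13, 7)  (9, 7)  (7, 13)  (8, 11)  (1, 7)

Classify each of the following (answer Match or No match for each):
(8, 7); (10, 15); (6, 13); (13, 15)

No match, Match, No match, Match

Every 'Match' example satisfies: max ≥ 14. None of the 'No match' examples do.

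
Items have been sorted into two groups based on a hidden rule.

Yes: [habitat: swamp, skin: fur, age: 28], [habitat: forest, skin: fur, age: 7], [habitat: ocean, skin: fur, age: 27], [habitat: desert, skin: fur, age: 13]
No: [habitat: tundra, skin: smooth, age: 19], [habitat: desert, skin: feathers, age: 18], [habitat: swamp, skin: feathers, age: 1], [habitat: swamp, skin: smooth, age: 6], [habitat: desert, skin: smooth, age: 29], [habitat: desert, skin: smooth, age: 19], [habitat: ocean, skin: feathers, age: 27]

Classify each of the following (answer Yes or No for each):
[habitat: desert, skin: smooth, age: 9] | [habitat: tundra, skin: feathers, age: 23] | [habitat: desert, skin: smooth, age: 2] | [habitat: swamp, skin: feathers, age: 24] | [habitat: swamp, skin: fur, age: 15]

No, No, No, No, Yes

All 'Yes' examples share one property — skin is fur — and every 'No' example lacks it.
No: [habitat: desert, skin: smooth, age: 9], since skin is smooth.
No: [habitat: tundra, skin: feathers, age: 23], since skin is feathers.
No: [habitat: desert, skin: smooth, age: 2], since skin is smooth.
No: [habitat: swamp, skin: feathers, age: 24], since skin is feathers.
Yes: [habitat: swamp, skin: fur, age: 15], since skin is fur.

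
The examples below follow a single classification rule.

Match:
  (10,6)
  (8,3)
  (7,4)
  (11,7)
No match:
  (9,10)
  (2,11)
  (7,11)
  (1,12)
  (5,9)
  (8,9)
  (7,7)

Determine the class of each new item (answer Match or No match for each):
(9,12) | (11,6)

The rule appears to be: first > second.

No match, Match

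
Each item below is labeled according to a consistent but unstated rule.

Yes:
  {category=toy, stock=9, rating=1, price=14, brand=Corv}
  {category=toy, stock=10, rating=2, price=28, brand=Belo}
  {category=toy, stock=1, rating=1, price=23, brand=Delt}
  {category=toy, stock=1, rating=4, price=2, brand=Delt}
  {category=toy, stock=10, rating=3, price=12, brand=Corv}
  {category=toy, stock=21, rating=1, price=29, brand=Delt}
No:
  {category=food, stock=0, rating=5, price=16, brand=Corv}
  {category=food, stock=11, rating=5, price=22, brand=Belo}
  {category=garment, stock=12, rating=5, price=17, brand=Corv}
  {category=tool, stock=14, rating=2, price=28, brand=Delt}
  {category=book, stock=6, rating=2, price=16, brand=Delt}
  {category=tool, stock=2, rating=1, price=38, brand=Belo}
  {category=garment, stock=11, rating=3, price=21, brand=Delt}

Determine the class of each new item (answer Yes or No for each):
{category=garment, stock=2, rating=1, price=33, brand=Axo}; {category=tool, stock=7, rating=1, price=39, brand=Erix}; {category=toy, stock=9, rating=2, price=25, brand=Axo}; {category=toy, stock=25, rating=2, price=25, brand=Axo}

Comparing the two groups points to one rule — category is toy.
{category=garment, stock=2, rating=1, price=33, brand=Axo}: No (category is garment). {category=tool, stock=7, rating=1, price=39, brand=Erix}: No (category is tool). {category=toy, stock=9, rating=2, price=25, brand=Axo}: Yes (category is toy). {category=toy, stock=25, rating=2, price=25, brand=Axo}: Yes (category is toy).

No, No, Yes, Yes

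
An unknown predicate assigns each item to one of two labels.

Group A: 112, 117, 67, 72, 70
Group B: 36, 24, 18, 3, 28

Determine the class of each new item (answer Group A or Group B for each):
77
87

Group A, Group A

The distinguishing property — at least 67 — holds for all the 'Group A' cases and none of the 'Group B' cases.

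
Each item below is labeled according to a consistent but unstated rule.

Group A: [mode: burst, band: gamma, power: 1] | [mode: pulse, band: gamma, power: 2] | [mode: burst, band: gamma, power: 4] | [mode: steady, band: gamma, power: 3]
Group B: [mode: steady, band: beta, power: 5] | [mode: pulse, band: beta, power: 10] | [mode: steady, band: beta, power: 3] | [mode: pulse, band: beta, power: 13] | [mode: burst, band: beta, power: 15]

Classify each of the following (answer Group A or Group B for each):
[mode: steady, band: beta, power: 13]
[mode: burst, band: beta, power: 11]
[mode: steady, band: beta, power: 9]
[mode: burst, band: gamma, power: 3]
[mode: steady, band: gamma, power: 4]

The classifier is using: band is gamma.
[mode: steady, band: beta, power: 13]: Group B (band is beta).
[mode: burst, band: beta, power: 11]: Group B (band is beta).
[mode: steady, band: beta, power: 9]: Group B (band is beta).
[mode: burst, band: gamma, power: 3]: Group A (band is gamma).
[mode: steady, band: gamma, power: 4]: Group A (band is gamma).

Group B, Group B, Group B, Group A, Group A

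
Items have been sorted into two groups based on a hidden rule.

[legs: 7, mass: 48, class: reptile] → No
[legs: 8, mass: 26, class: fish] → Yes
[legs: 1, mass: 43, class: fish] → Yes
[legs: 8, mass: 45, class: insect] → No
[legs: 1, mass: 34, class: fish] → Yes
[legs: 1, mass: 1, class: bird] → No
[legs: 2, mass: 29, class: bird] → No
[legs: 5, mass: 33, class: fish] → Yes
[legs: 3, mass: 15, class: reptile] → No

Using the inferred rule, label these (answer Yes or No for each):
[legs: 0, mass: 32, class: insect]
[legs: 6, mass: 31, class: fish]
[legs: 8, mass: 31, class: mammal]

No, Yes, No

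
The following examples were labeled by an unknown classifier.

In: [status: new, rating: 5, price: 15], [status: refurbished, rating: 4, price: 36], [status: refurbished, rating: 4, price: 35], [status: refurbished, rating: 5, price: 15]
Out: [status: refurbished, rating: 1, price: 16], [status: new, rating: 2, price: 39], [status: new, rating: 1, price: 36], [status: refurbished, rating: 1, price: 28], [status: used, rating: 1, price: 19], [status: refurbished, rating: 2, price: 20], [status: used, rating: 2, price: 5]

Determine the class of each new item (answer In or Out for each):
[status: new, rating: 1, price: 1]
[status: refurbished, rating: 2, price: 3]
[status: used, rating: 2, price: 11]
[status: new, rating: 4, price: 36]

Out, Out, Out, In

The pattern is that an item is 'In' exactly when: rating ≥ 4.
Out: [status: new, rating: 1, price: 1], since rating = 1. Out: [status: refurbished, rating: 2, price: 3], since rating = 2. Out: [status: used, rating: 2, price: 11], since rating = 2. In: [status: new, rating: 4, price: 36], since rating = 4.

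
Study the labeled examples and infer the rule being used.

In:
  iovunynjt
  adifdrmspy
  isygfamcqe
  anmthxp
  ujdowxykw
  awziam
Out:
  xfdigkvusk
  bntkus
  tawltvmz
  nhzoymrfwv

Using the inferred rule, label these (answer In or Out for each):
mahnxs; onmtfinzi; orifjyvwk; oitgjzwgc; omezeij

The distinguishing property — starts with a vowel — holds for all the 'In' cases and none of the 'Out' cases.
mahnxs: Out (starts with 'm').
onmtfinzi: In (starts with 'o').
orifjyvwk: In (starts with 'o').
oitgjzwgc: In (starts with 'o').
omezeij: In (starts with 'o').

Out, In, In, In, In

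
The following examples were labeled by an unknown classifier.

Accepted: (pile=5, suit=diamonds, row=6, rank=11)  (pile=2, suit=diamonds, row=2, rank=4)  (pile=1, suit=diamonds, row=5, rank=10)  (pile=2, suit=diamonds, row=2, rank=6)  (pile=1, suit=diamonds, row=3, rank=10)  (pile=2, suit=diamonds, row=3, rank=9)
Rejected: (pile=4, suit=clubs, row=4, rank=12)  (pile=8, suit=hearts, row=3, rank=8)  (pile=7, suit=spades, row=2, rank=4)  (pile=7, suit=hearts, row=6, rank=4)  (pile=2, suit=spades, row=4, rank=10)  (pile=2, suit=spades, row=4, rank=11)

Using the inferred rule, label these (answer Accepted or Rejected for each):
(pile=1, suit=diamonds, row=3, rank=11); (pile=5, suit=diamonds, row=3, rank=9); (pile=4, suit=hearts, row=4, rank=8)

The simplest hypothesis consistent with all the labels is: suit is diamonds.
(pile=1, suit=diamonds, row=3, rank=11) → suit is diamonds → Accepted. (pile=5, suit=diamonds, row=3, rank=9) → suit is diamonds → Accepted. (pile=4, suit=hearts, row=4, rank=8) → suit is hearts → Rejected.

Accepted, Accepted, Rejected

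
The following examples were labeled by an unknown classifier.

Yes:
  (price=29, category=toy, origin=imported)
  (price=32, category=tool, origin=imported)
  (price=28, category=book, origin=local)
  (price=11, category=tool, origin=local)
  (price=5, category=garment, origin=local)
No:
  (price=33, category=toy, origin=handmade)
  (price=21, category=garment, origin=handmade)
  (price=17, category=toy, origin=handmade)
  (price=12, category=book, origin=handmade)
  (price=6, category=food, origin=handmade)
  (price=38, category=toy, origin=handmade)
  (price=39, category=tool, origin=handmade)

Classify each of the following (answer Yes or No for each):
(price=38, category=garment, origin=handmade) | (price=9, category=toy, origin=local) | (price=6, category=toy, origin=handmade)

No, Yes, No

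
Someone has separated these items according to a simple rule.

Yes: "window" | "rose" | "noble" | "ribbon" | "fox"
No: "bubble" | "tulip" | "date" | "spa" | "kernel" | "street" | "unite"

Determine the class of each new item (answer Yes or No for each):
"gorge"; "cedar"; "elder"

Yes, No, No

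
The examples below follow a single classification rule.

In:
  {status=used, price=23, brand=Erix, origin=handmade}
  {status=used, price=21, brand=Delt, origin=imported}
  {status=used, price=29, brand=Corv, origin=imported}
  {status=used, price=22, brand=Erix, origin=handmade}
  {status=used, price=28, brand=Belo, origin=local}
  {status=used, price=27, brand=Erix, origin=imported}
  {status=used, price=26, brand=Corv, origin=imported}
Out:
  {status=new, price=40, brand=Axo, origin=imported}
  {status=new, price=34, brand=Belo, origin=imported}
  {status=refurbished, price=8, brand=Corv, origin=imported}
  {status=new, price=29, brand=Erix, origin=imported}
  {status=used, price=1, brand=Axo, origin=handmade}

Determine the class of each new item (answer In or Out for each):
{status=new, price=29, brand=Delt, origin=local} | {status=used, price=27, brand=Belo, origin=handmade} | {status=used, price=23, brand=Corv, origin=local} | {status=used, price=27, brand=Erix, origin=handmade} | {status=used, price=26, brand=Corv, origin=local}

Out, In, In, In, In

The common property of the 'In' items is: status is used AND price ≥ 8. No 'Out' item has it.
{status=new, price=29, brand=Delt, origin=local} → status is new, price = 29 → Out.
{status=used, price=27, brand=Belo, origin=handmade} → status is used, price = 27 → In.
{status=used, price=23, brand=Corv, origin=local} → status is used, price = 23 → In.
{status=used, price=27, brand=Erix, origin=handmade} → status is used, price = 27 → In.
{status=used, price=26, brand=Corv, origin=local} → status is used, price = 26 → In.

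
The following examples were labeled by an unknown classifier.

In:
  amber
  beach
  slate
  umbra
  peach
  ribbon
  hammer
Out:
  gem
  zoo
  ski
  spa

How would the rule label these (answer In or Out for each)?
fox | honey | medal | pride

Every 'In' example satisfies: length ≥ 5. None of the 'Out' examples do.
fox: length 3, doesn't qualify → Out.
honey: length 5, passes → In.
medal: length 5, passes → In.
pride: length 5, passes → In.

Out, In, In, In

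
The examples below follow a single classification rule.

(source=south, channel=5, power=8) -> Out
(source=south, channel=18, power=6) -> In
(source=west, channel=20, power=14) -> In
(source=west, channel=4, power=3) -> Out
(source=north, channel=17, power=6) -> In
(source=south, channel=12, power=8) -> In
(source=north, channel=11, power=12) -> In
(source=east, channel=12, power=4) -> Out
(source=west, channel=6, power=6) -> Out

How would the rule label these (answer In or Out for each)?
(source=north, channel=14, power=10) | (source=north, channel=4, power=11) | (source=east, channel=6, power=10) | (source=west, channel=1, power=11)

In, Out, Out, Out

One predicate separates the groups cleanly: channel ≥ 11 AND power ≥ 6.
(source=north, channel=14, power=10) → channel = 14, power = 10 → In.
(source=north, channel=4, power=11) → channel = 4, power = 11 → Out.
(source=east, channel=6, power=10) → channel = 6, power = 10 → Out.
(source=west, channel=1, power=11) → channel = 1, power = 11 → Out.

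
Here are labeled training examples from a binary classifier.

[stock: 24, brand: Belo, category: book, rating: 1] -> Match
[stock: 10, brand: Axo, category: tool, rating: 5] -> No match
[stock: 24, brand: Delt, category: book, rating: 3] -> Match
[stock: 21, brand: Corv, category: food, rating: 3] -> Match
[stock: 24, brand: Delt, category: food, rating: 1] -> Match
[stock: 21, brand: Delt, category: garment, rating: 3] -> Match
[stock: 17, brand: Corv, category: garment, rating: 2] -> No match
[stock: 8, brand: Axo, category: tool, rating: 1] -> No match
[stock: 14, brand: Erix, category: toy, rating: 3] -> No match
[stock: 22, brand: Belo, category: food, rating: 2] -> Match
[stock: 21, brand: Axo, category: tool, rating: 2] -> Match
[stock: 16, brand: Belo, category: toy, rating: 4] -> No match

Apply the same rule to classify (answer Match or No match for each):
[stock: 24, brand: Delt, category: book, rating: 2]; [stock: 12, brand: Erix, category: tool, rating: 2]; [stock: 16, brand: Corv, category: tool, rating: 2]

Match, No match, No match

The classifier is using: stock ≥ 21.
[stock: 24, brand: Delt, category: book, rating: 2]: stock = 24 — matches, so Match.
[stock: 12, brand: Erix, category: tool, rating: 2]: stock = 12 — does not pass, so No match.
[stock: 16, brand: Corv, category: tool, rating: 2]: stock = 16 — does not pass, so No match.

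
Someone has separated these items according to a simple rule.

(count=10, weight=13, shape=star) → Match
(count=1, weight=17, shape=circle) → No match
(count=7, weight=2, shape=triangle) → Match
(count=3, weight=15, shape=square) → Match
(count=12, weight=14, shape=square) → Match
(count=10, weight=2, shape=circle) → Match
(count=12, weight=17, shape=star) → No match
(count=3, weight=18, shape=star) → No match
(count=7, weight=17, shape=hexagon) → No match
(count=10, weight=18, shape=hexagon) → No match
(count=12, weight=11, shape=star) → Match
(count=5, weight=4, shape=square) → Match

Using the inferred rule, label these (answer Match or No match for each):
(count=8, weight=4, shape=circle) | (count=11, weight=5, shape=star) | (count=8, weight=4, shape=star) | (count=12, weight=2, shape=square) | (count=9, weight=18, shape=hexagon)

Match, Match, Match, Match, No match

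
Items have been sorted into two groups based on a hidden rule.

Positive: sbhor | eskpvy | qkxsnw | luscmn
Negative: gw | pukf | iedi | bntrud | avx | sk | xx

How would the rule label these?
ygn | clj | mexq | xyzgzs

All 'Positive' examples share one property — length ≥ 3 AND contains 's' — and every 'Negative' example lacks it.

Negative, Negative, Negative, Positive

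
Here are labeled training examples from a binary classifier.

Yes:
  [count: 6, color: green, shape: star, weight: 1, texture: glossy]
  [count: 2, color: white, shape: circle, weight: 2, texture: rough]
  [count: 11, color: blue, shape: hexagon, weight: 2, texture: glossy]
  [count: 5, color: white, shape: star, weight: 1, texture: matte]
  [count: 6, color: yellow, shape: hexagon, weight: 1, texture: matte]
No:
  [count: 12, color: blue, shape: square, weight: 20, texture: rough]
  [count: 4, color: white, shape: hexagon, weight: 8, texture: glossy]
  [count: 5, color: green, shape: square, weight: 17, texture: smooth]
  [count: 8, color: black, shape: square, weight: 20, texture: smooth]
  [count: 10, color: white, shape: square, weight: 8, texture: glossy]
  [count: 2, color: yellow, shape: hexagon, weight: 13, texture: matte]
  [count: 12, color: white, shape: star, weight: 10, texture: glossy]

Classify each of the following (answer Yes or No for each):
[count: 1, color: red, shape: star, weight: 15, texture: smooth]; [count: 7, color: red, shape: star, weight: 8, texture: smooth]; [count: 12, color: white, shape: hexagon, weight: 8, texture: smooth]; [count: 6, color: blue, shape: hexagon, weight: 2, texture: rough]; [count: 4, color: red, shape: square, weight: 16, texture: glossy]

No, No, No, Yes, No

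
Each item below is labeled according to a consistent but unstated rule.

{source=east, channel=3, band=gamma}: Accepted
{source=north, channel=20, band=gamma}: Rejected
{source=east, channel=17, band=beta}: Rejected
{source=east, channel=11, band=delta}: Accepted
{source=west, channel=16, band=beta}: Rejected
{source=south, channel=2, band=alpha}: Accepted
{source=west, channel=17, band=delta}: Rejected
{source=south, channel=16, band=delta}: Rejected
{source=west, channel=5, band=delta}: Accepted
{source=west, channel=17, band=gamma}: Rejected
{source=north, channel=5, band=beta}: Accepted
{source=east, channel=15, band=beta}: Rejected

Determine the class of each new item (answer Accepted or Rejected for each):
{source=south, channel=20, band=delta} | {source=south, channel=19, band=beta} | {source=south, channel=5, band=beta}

One predicate separates the groups cleanly: channel ≤ 11.
{source=south, channel=20, band=delta}: channel = 20, fails the rule → Rejected. {source=south, channel=19, band=beta}: channel = 19, fails the rule → Rejected. {source=south, channel=5, band=beta}: channel = 5, checks out → Accepted.

Rejected, Rejected, Accepted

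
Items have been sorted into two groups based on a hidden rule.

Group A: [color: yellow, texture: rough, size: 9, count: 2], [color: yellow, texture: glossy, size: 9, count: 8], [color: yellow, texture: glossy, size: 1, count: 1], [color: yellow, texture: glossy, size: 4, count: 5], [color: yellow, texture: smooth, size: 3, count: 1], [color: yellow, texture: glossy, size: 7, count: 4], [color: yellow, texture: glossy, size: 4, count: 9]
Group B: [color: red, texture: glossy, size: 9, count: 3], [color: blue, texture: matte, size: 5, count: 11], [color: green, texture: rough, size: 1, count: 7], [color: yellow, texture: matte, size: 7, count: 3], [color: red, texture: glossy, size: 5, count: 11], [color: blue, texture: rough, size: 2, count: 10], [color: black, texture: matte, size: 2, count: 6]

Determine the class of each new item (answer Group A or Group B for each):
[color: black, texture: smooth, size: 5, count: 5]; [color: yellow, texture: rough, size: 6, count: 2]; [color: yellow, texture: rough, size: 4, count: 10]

Group B, Group A, Group A

Every 'Group A' example satisfies: color is yellow AND count ≠ 3. None of the 'Group B' examples do.
[color: black, texture: smooth, size: 5, count: 5] — color is black, count = 5, hence Group B. [color: yellow, texture: rough, size: 6, count: 2] — color is yellow, count = 2, hence Group A. [color: yellow, texture: rough, size: 4, count: 10] — color is yellow, count = 10, hence Group A.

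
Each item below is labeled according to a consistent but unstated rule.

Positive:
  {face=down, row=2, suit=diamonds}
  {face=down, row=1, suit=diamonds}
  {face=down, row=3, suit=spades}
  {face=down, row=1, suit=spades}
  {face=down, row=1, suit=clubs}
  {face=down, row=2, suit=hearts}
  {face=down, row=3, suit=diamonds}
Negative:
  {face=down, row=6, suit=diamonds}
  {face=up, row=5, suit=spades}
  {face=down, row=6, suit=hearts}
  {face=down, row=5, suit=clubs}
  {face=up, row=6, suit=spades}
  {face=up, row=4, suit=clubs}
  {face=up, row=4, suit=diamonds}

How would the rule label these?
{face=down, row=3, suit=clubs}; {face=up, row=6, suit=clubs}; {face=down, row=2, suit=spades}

Positive, Negative, Positive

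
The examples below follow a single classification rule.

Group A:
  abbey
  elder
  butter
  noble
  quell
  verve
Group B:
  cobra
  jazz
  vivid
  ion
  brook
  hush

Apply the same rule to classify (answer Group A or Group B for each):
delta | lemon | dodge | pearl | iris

Group A, Group A, Group A, Group A, Group B

A rule that fits every label: contains 'e' — true of each 'Group A' example, false of each 'Group B' one.
delta: has 'e', checks out → Group A. lemon: has 'e', checks out → Group A. dodge: has 'e', checks out → Group A. pearl: has 'e', checks out → Group A. iris: no 'e', doesn't qualify → Group B.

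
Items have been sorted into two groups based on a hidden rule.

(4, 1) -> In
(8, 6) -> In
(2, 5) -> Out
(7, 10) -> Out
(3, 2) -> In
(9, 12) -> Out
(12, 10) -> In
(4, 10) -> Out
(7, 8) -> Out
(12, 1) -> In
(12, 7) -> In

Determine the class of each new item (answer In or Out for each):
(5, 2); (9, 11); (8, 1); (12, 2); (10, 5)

A rule that fits every label: first > second — true of each 'In' example, false of each 'Out' one.
(5, 2) — 5 > 2, hence In. (9, 11) — 9 < 11, hence Out. (8, 1) — 8 > 1, hence In. (12, 2) — 12 > 2, hence In. (10, 5) — 10 > 5, hence In.

In, Out, In, In, In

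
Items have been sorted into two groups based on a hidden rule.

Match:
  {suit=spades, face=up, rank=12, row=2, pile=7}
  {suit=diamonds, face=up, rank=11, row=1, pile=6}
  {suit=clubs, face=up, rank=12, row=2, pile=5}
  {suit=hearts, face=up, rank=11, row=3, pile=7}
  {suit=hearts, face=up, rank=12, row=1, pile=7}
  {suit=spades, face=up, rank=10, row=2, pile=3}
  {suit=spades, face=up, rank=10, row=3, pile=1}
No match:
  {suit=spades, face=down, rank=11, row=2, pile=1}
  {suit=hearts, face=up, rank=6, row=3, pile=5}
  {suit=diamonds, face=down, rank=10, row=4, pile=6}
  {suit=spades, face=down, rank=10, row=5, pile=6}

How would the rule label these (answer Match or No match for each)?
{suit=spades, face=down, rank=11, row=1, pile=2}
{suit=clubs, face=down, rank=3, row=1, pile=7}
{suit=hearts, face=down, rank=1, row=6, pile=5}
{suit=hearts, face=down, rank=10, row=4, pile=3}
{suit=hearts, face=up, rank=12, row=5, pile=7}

No match, No match, No match, No match, Match

The classifier is using: face is up AND rank ≥ 10.
{suit=spades, face=down, rank=11, row=1, pile=2} — face is down, rank = 11, hence No match.
{suit=clubs, face=down, rank=3, row=1, pile=7} — face is down, rank = 3, hence No match.
{suit=hearts, face=down, rank=1, row=6, pile=5} — face is down, rank = 1, hence No match.
{suit=hearts, face=down, rank=10, row=4, pile=3} — face is down, rank = 10, hence No match.
{suit=hearts, face=up, rank=12, row=5, pile=7} — face is up, rank = 12, hence Match.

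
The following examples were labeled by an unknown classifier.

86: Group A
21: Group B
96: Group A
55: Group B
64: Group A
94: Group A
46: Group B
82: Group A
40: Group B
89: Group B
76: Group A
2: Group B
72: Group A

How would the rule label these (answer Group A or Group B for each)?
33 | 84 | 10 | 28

Group B, Group A, Group B, Group B

All 'Group A' examples share one property — even AND at least 55 — and every 'Group B' example lacks it.
33: 33 is odd, 33 < 55 — does not fit, so Group B.
84: 84 is even, 84 ≥ 55 — qualifies, so Group A.
10: 10 is even, 10 < 55 — does not fit, so Group B.
28: 28 is even, 28 < 55 — does not fit, so Group B.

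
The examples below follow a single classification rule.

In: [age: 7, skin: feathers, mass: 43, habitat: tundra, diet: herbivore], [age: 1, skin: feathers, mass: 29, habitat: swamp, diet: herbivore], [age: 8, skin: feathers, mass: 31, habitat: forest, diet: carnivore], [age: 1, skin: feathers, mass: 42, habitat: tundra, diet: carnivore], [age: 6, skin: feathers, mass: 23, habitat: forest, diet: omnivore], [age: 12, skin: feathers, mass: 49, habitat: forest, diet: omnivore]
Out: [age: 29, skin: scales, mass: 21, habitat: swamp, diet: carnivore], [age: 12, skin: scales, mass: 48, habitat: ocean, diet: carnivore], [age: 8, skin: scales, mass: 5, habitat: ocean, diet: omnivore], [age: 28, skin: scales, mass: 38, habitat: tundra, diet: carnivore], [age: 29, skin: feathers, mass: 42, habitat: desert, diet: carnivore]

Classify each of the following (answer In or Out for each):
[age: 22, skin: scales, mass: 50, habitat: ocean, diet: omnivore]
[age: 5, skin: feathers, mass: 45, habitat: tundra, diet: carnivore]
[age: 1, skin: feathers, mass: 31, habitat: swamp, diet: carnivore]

Out, In, In

The simplest hypothesis consistent with all the labels is: skin is feathers AND age ≤ 12.
[age: 22, skin: scales, mass: 50, habitat: ocean, diet: omnivore]: skin is scales, age = 22, fails this test → Out.
[age: 5, skin: feathers, mass: 45, habitat: tundra, diet: carnivore]: skin is feathers, age = 5, passes → In.
[age: 1, skin: feathers, mass: 31, habitat: swamp, diet: carnivore]: skin is feathers, age = 1, passes → In.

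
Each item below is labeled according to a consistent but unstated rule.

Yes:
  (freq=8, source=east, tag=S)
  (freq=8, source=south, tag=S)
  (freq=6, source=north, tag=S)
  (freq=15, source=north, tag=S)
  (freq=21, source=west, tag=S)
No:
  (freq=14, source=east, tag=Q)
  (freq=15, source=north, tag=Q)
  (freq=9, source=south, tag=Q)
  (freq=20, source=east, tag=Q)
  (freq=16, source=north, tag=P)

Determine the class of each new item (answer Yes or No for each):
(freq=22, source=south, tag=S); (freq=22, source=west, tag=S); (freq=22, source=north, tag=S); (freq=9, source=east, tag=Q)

Yes, Yes, Yes, No

Comparing the two groups points to one rule — tag is S.
(freq=22, source=south, tag=S): tag is S, matches → Yes. (freq=22, source=west, tag=S): tag is S, matches → Yes. (freq=22, source=north, tag=S): tag is S, matches → Yes. (freq=9, source=east, tag=Q): tag is Q, fails this test → No.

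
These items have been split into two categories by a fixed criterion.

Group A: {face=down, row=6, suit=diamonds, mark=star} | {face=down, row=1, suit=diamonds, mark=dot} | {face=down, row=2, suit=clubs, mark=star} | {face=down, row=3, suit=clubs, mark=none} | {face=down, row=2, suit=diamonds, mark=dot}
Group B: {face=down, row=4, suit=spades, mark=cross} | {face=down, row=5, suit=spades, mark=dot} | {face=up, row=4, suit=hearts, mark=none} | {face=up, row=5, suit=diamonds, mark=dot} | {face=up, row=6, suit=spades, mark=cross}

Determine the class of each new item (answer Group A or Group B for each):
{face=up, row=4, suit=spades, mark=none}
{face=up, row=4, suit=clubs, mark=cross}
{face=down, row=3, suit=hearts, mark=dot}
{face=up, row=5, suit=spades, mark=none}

Group B, Group B, Group A, Group B

Every 'Group A' example satisfies: mark is star OR row ≤ 3. None of the 'Group B' examples do.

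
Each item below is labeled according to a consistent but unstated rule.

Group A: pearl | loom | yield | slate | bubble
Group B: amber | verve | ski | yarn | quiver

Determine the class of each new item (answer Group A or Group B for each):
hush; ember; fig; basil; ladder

Group B, Group B, Group B, Group A, Group A

Looking at the examples, the only property every 'Group A' case has and every 'Group B' case lacks is: contains 'l'.
hush → no 'l' → Group B. ember → no 'l' → Group B. fig → no 'l' → Group B. basil → has 'l' → Group A. ladder → has 'l' → Group A.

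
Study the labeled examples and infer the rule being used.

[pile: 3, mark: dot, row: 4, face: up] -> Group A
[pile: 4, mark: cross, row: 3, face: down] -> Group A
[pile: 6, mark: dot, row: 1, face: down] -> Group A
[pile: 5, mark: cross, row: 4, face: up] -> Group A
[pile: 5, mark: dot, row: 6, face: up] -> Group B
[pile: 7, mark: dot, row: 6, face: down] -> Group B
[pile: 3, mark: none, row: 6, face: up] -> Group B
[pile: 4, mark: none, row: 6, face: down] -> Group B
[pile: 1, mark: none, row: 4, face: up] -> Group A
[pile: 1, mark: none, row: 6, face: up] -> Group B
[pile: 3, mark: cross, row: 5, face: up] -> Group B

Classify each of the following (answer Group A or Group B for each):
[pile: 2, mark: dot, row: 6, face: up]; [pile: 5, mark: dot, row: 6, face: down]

The classifier is using: row ≤ 4.
[pile: 2, mark: dot, row: 6, face: up]: Group B (row = 6).
[pile: 5, mark: dot, row: 6, face: down]: Group B (row = 6).

Group B, Group B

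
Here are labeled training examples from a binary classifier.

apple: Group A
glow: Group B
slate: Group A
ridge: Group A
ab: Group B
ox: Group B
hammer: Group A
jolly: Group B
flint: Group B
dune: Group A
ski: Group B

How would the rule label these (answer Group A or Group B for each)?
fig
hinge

Group B, Group A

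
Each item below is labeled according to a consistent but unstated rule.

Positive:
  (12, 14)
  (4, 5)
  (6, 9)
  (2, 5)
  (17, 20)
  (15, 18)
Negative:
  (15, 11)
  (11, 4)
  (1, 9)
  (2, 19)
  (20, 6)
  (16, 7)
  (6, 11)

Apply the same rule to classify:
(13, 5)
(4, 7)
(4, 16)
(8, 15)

'Positive' ⟺ |first − second| ≤ 3.

Negative, Positive, Negative, Negative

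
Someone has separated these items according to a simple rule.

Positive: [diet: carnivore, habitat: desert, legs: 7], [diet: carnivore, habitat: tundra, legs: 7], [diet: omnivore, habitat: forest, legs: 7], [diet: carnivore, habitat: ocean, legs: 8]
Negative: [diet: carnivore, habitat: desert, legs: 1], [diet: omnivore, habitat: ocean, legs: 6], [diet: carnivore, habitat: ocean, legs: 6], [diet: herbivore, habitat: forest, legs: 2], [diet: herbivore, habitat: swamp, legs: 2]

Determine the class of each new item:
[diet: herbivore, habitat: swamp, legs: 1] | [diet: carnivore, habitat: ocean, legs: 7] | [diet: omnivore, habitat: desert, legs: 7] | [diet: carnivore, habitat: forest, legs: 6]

Negative, Positive, Positive, Negative

The simplest hypothesis consistent with all the labels is: legs ≥ 7.
[diet: herbivore, habitat: swamp, legs: 1] — legs = 1, hence Negative.
[diet: carnivore, habitat: ocean, legs: 7] — legs = 7, hence Positive.
[diet: omnivore, habitat: desert, legs: 7] — legs = 7, hence Positive.
[diet: carnivore, habitat: forest, legs: 6] — legs = 6, hence Negative.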